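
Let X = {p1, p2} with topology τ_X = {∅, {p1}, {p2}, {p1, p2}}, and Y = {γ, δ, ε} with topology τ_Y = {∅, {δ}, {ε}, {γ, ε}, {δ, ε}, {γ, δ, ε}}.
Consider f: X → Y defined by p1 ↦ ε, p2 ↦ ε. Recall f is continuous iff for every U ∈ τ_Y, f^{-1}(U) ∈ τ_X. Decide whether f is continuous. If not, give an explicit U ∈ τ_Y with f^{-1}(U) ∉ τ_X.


f IS continuous.

Compute f^{-1}(U) for each U ∈ τ_Y:
  U = ∅: f^{-1}(U) = ∅ ∈ τ_X ✓.
  U = {δ}: f^{-1}(U) = ∅ ∈ τ_X ✓.
  U = {ε}: f^{-1}(U) = {p1, p2} ∈ τ_X ✓.
  U = {γ, ε}: f^{-1}(U) = {p1, p2} ∈ τ_X ✓.
  U = {δ, ε}: f^{-1}(U) = {p1, p2} ∈ τ_X ✓.
  U = {γ, δ, ε}: f^{-1}(U) = {p1, p2} ∈ τ_X ✓.
Every preimage lies in τ_X, so f IS continuous.


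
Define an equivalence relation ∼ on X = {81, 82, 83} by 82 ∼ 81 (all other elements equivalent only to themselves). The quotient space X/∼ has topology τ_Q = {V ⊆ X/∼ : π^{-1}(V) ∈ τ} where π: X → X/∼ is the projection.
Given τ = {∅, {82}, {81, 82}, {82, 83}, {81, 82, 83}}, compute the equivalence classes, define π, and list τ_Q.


X/∼ = {[81=82], [83]}; |τ_Q| = 3.

Equivalence classes: [81=82], [83].
Quotient map π: X → X/∼ sends 81 ↦ [81=82], 82 ↦ [81=82], 83 ↦ [83].
For each subset V ⊆ X/∼, compute π^{-1}(V) ⊆ X and check whether π^{-1}(V) ∈ τ. V is open in τ_Q iff π^{-1}(V) ∈ τ.
  V = {}: π^{-1}(V) = ∅ ∈ τ ✓.
  V = {[81=82]}: π^{-1}(V) = {81, 82} ∈ τ ✓.
  V = {[83]}: π^{-1}(V) = {83} ∉ τ ✗.
  V = {[81=82], [83]}: π^{-1}(V) = {81, 82, 83} ∈ τ ✓.
Open sets in the quotient: τ_Q = {{}, {[81=82]}, {[81=82], [83]}} (3 elements).


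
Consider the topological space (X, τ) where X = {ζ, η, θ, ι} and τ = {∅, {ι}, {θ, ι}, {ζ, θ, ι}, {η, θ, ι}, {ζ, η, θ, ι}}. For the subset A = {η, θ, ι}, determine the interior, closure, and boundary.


int(A) = {η, θ, ι}, cl(A) = {ζ, η, θ, ι}, ∂A = {ζ}.

Closed sets in (X, τ) are complements of opens:
  closed(X, τ) = {∅, {ζ}, {η}, {ζ, η}, {ζ, η, θ}, {ζ, η, θ, ι}}.
int(A) = ⋃ {U ∈ τ : U ⊆ A}. Opens contained in A: ∅, {ι}, {θ, ι}, {η, θ, ι}.
Taking the union of these: int(A) = {η, θ, ι}.
cl(A) = ⋂ {C closed : A ⊆ C}. Closed sets containing A: {ζ, η, θ, ι}.
Intersecting these: cl(A) = {ζ, η, θ, ι}.
∂A = cl(A) ∖ int(A) = {ζ, η, θ, ι} ∖ {η, θ, ι} = {ζ}.


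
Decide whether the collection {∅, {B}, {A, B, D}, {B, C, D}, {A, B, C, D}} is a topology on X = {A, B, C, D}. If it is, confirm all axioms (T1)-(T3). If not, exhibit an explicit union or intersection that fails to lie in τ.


τ is NOT a topology on X.

Axiom (T1): ∅ ∈ τ? Yes; X ∈ τ? Yes.
Axiom (T2/T3): check pairwise unions and intersections of members of τ.
Counterexample for (T3): {A, B, D} ∩ {B, C, D} = {B, D} ∉ τ. Therefore τ is NOT a topology.


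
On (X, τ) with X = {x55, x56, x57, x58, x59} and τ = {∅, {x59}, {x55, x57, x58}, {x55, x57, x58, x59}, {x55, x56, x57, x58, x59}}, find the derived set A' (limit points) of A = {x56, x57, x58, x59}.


A' = {x55, x56, x57, x58}

For each x ∈ X, list the open sets U ∈ τ with x ∈ U, then check whether U ∩ (A ∖ {x}) ≠ ∅ for every such U.
  x = x55: opens ∋ x are {x55, x57, x58}, {x55, x57, x58, x59}, {x55, x56, x57, x58, x59}; each meets A ∖ {x55}, so x IS a limit point.
  x = x56: opens ∋ x are {x55, x56, x57, x58, x59}; each meets A ∖ {x56}, so x IS a limit point.
  x = x57: opens ∋ x are {x55, x57, x58}, {x55, x57, x58, x59}, {x55, x56, x57, x58, x59}; each meets A ∖ {x57}, so x IS a limit point.
  x = x58: opens ∋ x are {x55, x57, x58}, {x55, x57, x58, x59}, {x55, x56, x57, x58, x59}; each meets A ∖ {x58}, so x IS a limit point.
  x = x59: open {x59} ∋ x has {x59} ∩ (A ∖ {x59}) = ∅, so x is NOT a limit point.
Collecting: A' = {x55, x56, x57, x58}.


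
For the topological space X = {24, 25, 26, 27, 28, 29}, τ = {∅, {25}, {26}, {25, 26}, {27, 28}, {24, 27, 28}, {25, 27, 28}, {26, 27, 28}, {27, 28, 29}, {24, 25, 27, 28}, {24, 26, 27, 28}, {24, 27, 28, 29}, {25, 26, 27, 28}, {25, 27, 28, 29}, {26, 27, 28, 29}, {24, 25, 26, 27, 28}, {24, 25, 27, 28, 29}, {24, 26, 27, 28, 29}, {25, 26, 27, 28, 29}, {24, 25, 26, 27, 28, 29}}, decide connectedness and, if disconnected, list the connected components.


(X, τ) is disconnected; components = [{25}, {26}, {24, 27, 28, 29}].

Find clopen sets (U ∈ τ with X ∖ U ∈ τ):
  U = ∅, X ∖ U = {24, 25, 26, 27, 28, 29} — both open, so U is clopen.
  U = {25}, X ∖ U = {24, 26, 27, 28, 29} — both open, so U is clopen.
  U = {26}, X ∖ U = {24, 25, 27, 28, 29} — both open, so U is clopen.
  U = {25, 26}, X ∖ U = {24, 27, 28, 29} — both open, so U is clopen.
  U = {24, 27, 28, 29}, X ∖ U = {25, 26} — both open, so U is clopen.
  U = {24, 25, 27, 28, 29}, X ∖ U = {26} — both open, so U is clopen.
  U = {24, 26, 27, 28, 29}, X ∖ U = {25} — both open, so U is clopen.
  U = {24, 25, 26, 27, 28, 29}, X ∖ U = ∅ — both open, so U is clopen.
Nontrivial clopen(s) exist: e.g. {25}. So (X, τ) is disconnected.
Compute connected components by grouping points that agree on all clopens:
  component: {25}
  component: {26}
  component: {24, 27, 28, 29}


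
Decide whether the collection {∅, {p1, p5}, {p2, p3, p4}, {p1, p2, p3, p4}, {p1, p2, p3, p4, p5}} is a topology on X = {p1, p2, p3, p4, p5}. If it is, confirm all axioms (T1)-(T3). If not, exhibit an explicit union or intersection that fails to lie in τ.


τ is NOT a topology on X.

Axiom (T1): ∅ ∈ τ? Yes; X ∈ τ? Yes.
Axiom (T2/T3): check pairwise unions and intersections of members of τ.
Counterexample for (T3): {p1, p5} ∩ {p1, p2, p3, p4} = {p1} ∉ τ. Therefore τ is NOT a topology.


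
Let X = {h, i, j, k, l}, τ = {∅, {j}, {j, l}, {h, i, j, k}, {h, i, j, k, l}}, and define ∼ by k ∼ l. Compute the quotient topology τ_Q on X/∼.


X/∼ = {[h], [i], [j], [k=l]}; |τ_Q| = 3.

Equivalence classes: [h], [i], [j], [k=l].
Quotient map π: X → X/∼ sends h ↦ [h], i ↦ [i], j ↦ [j], k ↦ [k=l], l ↦ [k=l].
For each subset V ⊆ X/∼, compute π^{-1}(V) ⊆ X and check whether π^{-1}(V) ∈ τ. V is open in τ_Q iff π^{-1}(V) ∈ τ.
  V = {}: π^{-1}(V) = ∅ ∈ τ ✓.
  V = {[h]}: π^{-1}(V) = {h} ∉ τ ✗.
  V = {[i]}: π^{-1}(V) = {i} ∉ τ ✗.
  V = {[h], [i]}: π^{-1}(V) = {h, i} ∉ τ ✗.
  V = {[j]}: π^{-1}(V) = {j} ∈ τ ✓.
  V = {[h], [j]}: π^{-1}(V) = {h, j} ∉ τ ✗.
  V = {[i], [j]}: π^{-1}(V) = {i, j} ∉ τ ✗.
  V = {[h], [i], [j]}: π^{-1}(V) = {h, i, j} ∉ τ ✗.
  V = {[k=l]}: π^{-1}(V) = {k, l} ∉ τ ✗.
  V = {[h], [k=l]}: π^{-1}(V) = {h, k, l} ∉ τ ✗.
  V = {[i], [k=l]}: π^{-1}(V) = {i, k, l} ∉ τ ✗.
  V = {[h], [i], [k=l]}: π^{-1}(V) = {h, i, k, l} ∉ τ ✗.
  V = {[j], [k=l]}: π^{-1}(V) = {j, k, l} ∉ τ ✗.
  V = {[h], [j], [k=l]}: π^{-1}(V) = {h, j, k, l} ∉ τ ✗.
  V = {[i], [j], [k=l]}: π^{-1}(V) = {i, j, k, l} ∉ τ ✗.
  V = {[h], [i], [j], [k=l]}: π^{-1}(V) = {h, i, j, k, l} ∈ τ ✓.
Open sets in the quotient: τ_Q = {{}, {[j]}, {[h], [i], [j], [k=l]}} (3 elements).


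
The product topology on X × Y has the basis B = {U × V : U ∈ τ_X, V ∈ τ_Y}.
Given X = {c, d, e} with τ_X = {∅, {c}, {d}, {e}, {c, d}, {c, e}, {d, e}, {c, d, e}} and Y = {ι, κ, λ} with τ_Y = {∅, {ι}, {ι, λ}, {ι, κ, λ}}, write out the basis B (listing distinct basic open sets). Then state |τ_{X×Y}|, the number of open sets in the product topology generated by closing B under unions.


Basis B = {∅ × ∅, {c} × {ι}, {d} × {ι}, {e} × {ι}, {c} × {ι, λ}, {c, d} × {ι}, {c, e} × {ι}, {d} × {ι, λ}, {d, e} × {ι}, {e} × {ι, λ}, {c} × {ι, κ, λ}, {c, d, e} × {ι}, {d} × {ι, κ, λ}, {e} × {ι, κ, λ}, {c, d} × {ι, λ}, {c, e} × {ι, λ}, {d, e} × {ι, λ}, {c, d} × {ι, κ, λ}, {c, e} × {ι, κ, λ}, {c, d, e} × {ι, λ}, {d, e} × {ι, κ, λ}, {c, d, e} × {ι, κ, λ}}; |τ_{X×Y}| = 64.

Enumerate products U × V with U ∈ τ_X, V ∈ τ_Y (deduplicated):
  ∅ × ∅ = {} (∅)
  {c} × {ι} = {(c,ι)}
  {d} × {ι} = {(d,ι)}
  {e} × {ι} = {(e,ι)}
  {c} × {ι, λ} = {(c,ι), (c,λ)}
  {c, d} × {ι} = {(c,ι), (d,ι)}
  {c, e} × {ι} = {(c,ι), (e,ι)}
  {d} × {ι, λ} = {(d,ι), (d,λ)}
  {d, e} × {ι} = {(d,ι), (e,ι)}
  {e} × {ι, λ} = {(e,ι), (e,λ)}
  {c} × {ι, κ, λ} = {(c,ι), (c,κ), (c,λ)}
  {c, d, e} × {ι} = {(c,ι), (d,ι), (e,ι)}
  {d} × {ι, κ, λ} = {(d,ι), (d,κ), (d,λ)}
  {e} × {ι, κ, λ} = {(e,ι), (e,κ), (e,λ)}
  {c, d} × {ι, λ} = {(c,ι), (c,λ), (d,ι), (d,λ)}
  {c, e} × {ι, λ} = {(c,ι), (c,λ), (e,ι), (e,λ)}
  {d, e} × {ι, λ} = {(d,ι), (d,λ), (e,ι), (e,λ)}
  {c, d} × {ι, κ, λ} = {(c,ι), (c,κ), (c,λ), (d,ι), (d,κ), (d,λ)}
  {c, e} × {ι, κ, λ} = {(c,ι), (c,κ), (c,λ), (e,ι), (e,κ), (e,λ)}
  {c, d, e} × {ι, λ} = {(c,ι), (c,λ), (d,ι), (d,λ), (e,ι), (e,λ)}
  {d, e} × {ι, κ, λ} = {(d,ι), (d,κ), (d,λ), (e,ι), (e,κ), (e,λ)}
  {c, d, e} × {ι, κ, λ} = {(c,ι), (c,κ), (c,λ), (d,ι), (d,κ), (d,λ), (e,ι), (e,κ), (e,λ)}
These 22 distinct sets form the basis B.
Close under arbitrary unions to get τ_{X×Y}; counting gives |τ_{X×Y}| = 64.


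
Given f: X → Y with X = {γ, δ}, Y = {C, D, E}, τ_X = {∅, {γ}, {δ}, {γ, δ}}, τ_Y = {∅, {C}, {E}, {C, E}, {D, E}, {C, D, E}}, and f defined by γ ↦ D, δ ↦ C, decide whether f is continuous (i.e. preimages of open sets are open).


f IS continuous.

Compute f^{-1}(U) for each U ∈ τ_Y:
  U = ∅: f^{-1}(U) = ∅ ∈ τ_X ✓.
  U = {C}: f^{-1}(U) = {δ} ∈ τ_X ✓.
  U = {E}: f^{-1}(U) = ∅ ∈ τ_X ✓.
  U = {C, E}: f^{-1}(U) = {δ} ∈ τ_X ✓.
  U = {D, E}: f^{-1}(U) = {γ} ∈ τ_X ✓.
  U = {C, D, E}: f^{-1}(U) = {γ, δ} ∈ τ_X ✓.
Every preimage lies in τ_X, so f IS continuous.


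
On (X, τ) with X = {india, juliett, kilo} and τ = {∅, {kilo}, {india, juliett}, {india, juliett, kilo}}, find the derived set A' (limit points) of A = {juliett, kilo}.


A' = {india}

For each x ∈ X, list the open sets U ∈ τ with x ∈ U, then check whether U ∩ (A ∖ {x}) ≠ ∅ for every such U.
  x = india: opens ∋ x are {india, juliett}, {india, juliett, kilo}; each meets A ∖ {india}, so x IS a limit point.
  x = juliett: open {india, juliett} ∋ x has {india, juliett} ∩ (A ∖ {juliett}) = ∅, so x is NOT a limit point.
  x = kilo: open {kilo} ∋ x has {kilo} ∩ (A ∖ {kilo}) = ∅, so x is NOT a limit point.
Collecting: A' = {india}.


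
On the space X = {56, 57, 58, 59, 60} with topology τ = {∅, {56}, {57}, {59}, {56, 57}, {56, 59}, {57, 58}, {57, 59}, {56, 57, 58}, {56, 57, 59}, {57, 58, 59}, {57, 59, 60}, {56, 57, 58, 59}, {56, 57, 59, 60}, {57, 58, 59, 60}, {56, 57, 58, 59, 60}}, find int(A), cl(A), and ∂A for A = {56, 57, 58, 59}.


int(A) = {56, 57, 58, 59}, cl(A) = {56, 57, 58, 59, 60}, ∂A = {60}.

Closed sets in (X, τ) are complements of opens:
  closed(X, τ) = {∅, {56}, {58}, {60}, {56, 58}, {56, 60}, {58, 60}, {59, 60}, {56, 58, 60}, {56, 59, 60}, {57, 58, 60}, {58, 59, 60}, {56, 57, 58, 60}, {56, 58, 59, 60}, {57, 58, 59, 60}, {56, 57, 58, 59, 60}}.
int(A) = ⋃ {U ∈ τ : U ⊆ A}. Opens contained in A: ∅, {56}, {57}, {59}, {56, 57}, {56, 59}, {57, 58}, {57, 59}, {56, 57, 58}, {56, 57, 59}, {57, 58, 59}, {56, 57, 58, 59}.
Taking the union of these: int(A) = {56, 57, 58, 59}.
cl(A) = ⋂ {C closed : A ⊆ C}. Closed sets containing A: {56, 57, 58, 59, 60}.
Intersecting these: cl(A) = {56, 57, 58, 59, 60}.
∂A = cl(A) ∖ int(A) = {56, 57, 58, 59, 60} ∖ {56, 57, 58, 59} = {60}.


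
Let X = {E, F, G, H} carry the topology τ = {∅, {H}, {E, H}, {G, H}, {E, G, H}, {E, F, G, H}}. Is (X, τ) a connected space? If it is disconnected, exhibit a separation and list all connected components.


(X, τ) is connected.

Find clopen sets (U ∈ τ with X ∖ U ∈ τ):
  U = ∅, X ∖ U = {E, F, G, H} — both open, so U is clopen.
  U = {E, F, G, H}, X ∖ U = ∅ — both open, so U is clopen.
Only trivial clopens (∅ and X) exist, so (X, τ) is connected.
Compute connected components by grouping points that agree on all clopens:
  component: {E, F, G, H}


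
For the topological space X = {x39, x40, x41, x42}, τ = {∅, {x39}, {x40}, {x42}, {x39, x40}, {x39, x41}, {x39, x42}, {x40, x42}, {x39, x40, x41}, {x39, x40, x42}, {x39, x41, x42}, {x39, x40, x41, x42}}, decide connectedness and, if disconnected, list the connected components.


(X, τ) is disconnected; components = [{x40}, {x42}, {x39, x41}].

Find clopen sets (U ∈ τ with X ∖ U ∈ τ):
  U = ∅, X ∖ U = {x39, x40, x41, x42} — both open, so U is clopen.
  U = {x40}, X ∖ U = {x39, x41, x42} — both open, so U is clopen.
  U = {x42}, X ∖ U = {x39, x40, x41} — both open, so U is clopen.
  U = {x39, x41}, X ∖ U = {x40, x42} — both open, so U is clopen.
  U = {x40, x42}, X ∖ U = {x39, x41} — both open, so U is clopen.
  U = {x39, x40, x41}, X ∖ U = {x42} — both open, so U is clopen.
  U = {x39, x41, x42}, X ∖ U = {x40} — both open, so U is clopen.
  U = {x39, x40, x41, x42}, X ∖ U = ∅ — both open, so U is clopen.
Nontrivial clopen(s) exist: e.g. {x39, x41}. So (X, τ) is disconnected.
Compute connected components by grouping points that agree on all clopens:
  component: {x40}
  component: {x42}
  component: {x39, x41}


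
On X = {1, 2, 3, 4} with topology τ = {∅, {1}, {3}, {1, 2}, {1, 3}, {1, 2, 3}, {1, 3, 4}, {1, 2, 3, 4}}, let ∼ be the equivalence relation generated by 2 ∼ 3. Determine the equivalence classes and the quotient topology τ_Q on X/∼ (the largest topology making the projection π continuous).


X/∼ = {[1], [2=3], [4]}; |τ_Q| = 4.

Equivalence classes: [1], [2=3], [4].
Quotient map π: X → X/∼ sends 1 ↦ [1], 2 ↦ [2=3], 3 ↦ [2=3], 4 ↦ [4].
For each subset V ⊆ X/∼, compute π^{-1}(V) ⊆ X and check whether π^{-1}(V) ∈ τ. V is open in τ_Q iff π^{-1}(V) ∈ τ.
  V = {}: π^{-1}(V) = ∅ ∈ τ ✓.
  V = {[1]}: π^{-1}(V) = {1} ∈ τ ✓.
  V = {[2=3]}: π^{-1}(V) = {2, 3} ∉ τ ✗.
  V = {[1], [2=3]}: π^{-1}(V) = {1, 2, 3} ∈ τ ✓.
  V = {[4]}: π^{-1}(V) = {4} ∉ τ ✗.
  V = {[1], [4]}: π^{-1}(V) = {1, 4} ∉ τ ✗.
  V = {[2=3], [4]}: π^{-1}(V) = {2, 3, 4} ∉ τ ✗.
  V = {[1], [2=3], [4]}: π^{-1}(V) = {1, 2, 3, 4} ∈ τ ✓.
Open sets in the quotient: τ_Q = {{}, {[1]}, {[1], [2=3]}, {[1], [2=3], [4]}} (4 elements).


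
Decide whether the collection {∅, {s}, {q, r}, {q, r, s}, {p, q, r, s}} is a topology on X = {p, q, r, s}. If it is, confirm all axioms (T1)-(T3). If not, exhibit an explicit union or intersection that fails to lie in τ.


τ IS a topology on X.

Axiom (T1): ∅ ∈ τ? Yes; X ∈ τ? Yes.
Axiom (T2/T3): check pairwise unions and intersections of members of τ.
All pairwise intersections and unions checked — each lies in τ. Therefore τ satisfies (T1), (T2), (T3): it IS a topology on X.


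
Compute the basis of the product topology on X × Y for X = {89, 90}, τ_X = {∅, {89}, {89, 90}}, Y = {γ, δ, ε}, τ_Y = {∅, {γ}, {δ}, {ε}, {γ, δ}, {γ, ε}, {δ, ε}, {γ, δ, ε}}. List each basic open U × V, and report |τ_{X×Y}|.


Basis B = {∅ × ∅, {89} × {γ}, {89} × {δ}, {89} × {ε}, {89} × {γ, δ}, {89} × {γ, ε}, {89, 90} × {γ}, {89} × {δ, ε}, {89, 90} × {δ}, {89, 90} × {ε}, {89} × {γ, δ, ε}, {89, 90} × {γ, δ}, {89, 90} × {γ, ε}, {89, 90} × {δ, ε}, {89, 90} × {γ, δ, ε}}; |τ_{X×Y}| = 27.

Enumerate products U × V with U ∈ τ_X, V ∈ τ_Y (deduplicated):
  ∅ × ∅ = {} (∅)
  {89} × {γ} = {(89,γ)}
  {89} × {δ} = {(89,δ)}
  {89} × {ε} = {(89,ε)}
  {89} × {γ, δ} = {(89,γ), (89,δ)}
  {89} × {γ, ε} = {(89,γ), (89,ε)}
  {89, 90} × {γ} = {(89,γ), (90,γ)}
  {89} × {δ, ε} = {(89,δ), (89,ε)}
  {89, 90} × {δ} = {(89,δ), (90,δ)}
  {89, 90} × {ε} = {(89,ε), (90,ε)}
  {89} × {γ, δ, ε} = {(89,γ), (89,δ), (89,ε)}
  {89, 90} × {γ, δ} = {(89,γ), (89,δ), (90,γ), (90,δ)}
  {89, 90} × {γ, ε} = {(89,γ), (89,ε), (90,γ), (90,ε)}
  {89, 90} × {δ, ε} = {(89,δ), (89,ε), (90,δ), (90,ε)}
  {89, 90} × {γ, δ, ε} = {(89,γ), (89,δ), (89,ε), (90,γ), (90,δ), (90,ε)}
These 15 distinct sets form the basis B.
Close under arbitrary unions to get τ_{X×Y}; counting gives |τ_{X×Y}| = 27.


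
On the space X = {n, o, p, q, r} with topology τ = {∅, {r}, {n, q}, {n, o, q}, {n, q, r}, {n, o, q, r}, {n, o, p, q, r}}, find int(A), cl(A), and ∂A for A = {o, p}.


int(A) = ∅, cl(A) = {o, p}, ∂A = {o, p}.

Closed sets in (X, τ) are complements of opens:
  closed(X, τ) = {∅, {p}, {o, p}, {p, r}, {o, p, r}, {n, o, p, q}, {n, o, p, q, r}}.
int(A) = ⋃ {U ∈ τ : U ⊆ A}. Opens contained in A: ∅.
Taking the union of these: int(A) = ∅.
cl(A) = ⋂ {C closed : A ⊆ C}. Closed sets containing A: {o, p}, {o, p, r}, {n, o, p, q}, {n, o, p, q, r}.
Intersecting these: cl(A) = {o, p}.
∂A = cl(A) ∖ int(A) = {o, p} ∖ ∅ = {o, p}.


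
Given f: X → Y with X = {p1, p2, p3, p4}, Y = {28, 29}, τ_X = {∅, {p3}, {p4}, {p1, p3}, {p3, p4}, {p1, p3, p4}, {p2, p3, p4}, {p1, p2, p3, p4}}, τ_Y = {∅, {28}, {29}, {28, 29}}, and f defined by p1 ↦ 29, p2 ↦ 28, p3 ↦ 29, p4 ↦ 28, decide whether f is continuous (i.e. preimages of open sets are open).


f is NOT continuous.

Compute f^{-1}(U) for each U ∈ τ_Y:
  U = ∅: f^{-1}(U) = ∅ ∈ τ_X ✓.
  U = {28}: f^{-1}(U) = {p2, p4} ∉ τ_X ✗.
  U = {29}: f^{-1}(U) = {p1, p3} ∈ τ_X ✓.
  U = {28, 29}: f^{-1}(U) = {p1, p2, p3, p4} ∈ τ_X ✓.
Found U = {28} with f^{-1}(U) = {p2, p4} not in τ_X. Therefore f is NOT continuous.


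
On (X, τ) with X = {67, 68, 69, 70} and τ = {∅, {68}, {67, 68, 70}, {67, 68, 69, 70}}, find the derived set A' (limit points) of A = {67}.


A' = {69, 70}

For each x ∈ X, list the open sets U ∈ τ with x ∈ U, then check whether U ∩ (A ∖ {x}) ≠ ∅ for every such U.
  x = 67: open {67, 68, 70} ∋ x has {67, 68, 70} ∩ (A ∖ {67}) = ∅, so x is NOT a limit point.
  x = 68: open {68} ∋ x has {68} ∩ (A ∖ {68}) = ∅, so x is NOT a limit point.
  x = 69: opens ∋ x are {67, 68, 69, 70}; each meets A ∖ {69}, so x IS a limit point.
  x = 70: opens ∋ x are {67, 68, 70}, {67, 68, 69, 70}; each meets A ∖ {70}, so x IS a limit point.
Collecting: A' = {69, 70}.


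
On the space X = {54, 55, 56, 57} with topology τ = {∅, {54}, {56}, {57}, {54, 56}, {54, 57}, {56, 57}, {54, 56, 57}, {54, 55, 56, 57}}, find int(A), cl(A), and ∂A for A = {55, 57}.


int(A) = {57}, cl(A) = {55, 57}, ∂A = {55}.

Closed sets in (X, τ) are complements of opens:
  closed(X, τ) = {∅, {55}, {54, 55}, {55, 56}, {55, 57}, {54, 55, 56}, {54, 55, 57}, {55, 56, 57}, {54, 55, 56, 57}}.
int(A) = ⋃ {U ∈ τ : U ⊆ A}. Opens contained in A: ∅, {57}.
Taking the union of these: int(A) = {57}.
cl(A) = ⋂ {C closed : A ⊆ C}. Closed sets containing A: {55, 57}, {54, 55, 57}, {55, 56, 57}, {54, 55, 56, 57}.
Intersecting these: cl(A) = {55, 57}.
∂A = cl(A) ∖ int(A) = {55, 57} ∖ {57} = {55}.


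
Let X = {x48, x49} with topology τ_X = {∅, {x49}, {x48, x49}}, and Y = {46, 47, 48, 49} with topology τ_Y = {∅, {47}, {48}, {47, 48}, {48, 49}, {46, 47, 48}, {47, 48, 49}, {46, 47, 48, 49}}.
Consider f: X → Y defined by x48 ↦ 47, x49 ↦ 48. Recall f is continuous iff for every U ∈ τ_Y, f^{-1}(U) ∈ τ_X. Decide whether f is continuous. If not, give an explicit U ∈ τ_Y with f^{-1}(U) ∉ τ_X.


f is NOT continuous.

Compute f^{-1}(U) for each U ∈ τ_Y:
  U = ∅: f^{-1}(U) = ∅ ∈ τ_X ✓.
  U = {47}: f^{-1}(U) = {x48} ∉ τ_X ✗.
  U = {48}: f^{-1}(U) = {x49} ∈ τ_X ✓.
  U = {47, 48}: f^{-1}(U) = {x48, x49} ∈ τ_X ✓.
  U = {48, 49}: f^{-1}(U) = {x49} ∈ τ_X ✓.
  U = {46, 47, 48}: f^{-1}(U) = {x48, x49} ∈ τ_X ✓.
  U = {47, 48, 49}: f^{-1}(U) = {x48, x49} ∈ τ_X ✓.
  U = {46, 47, 48, 49}: f^{-1}(U) = {x48, x49} ∈ τ_X ✓.
Found U = {47} with f^{-1}(U) = {x48} not in τ_X. Therefore f is NOT continuous.


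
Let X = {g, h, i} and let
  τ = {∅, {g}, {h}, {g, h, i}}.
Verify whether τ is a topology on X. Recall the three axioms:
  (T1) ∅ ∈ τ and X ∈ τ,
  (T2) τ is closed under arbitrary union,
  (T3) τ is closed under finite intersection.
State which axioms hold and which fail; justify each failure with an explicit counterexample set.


τ is NOT a topology on X.

Axiom (T1): ∅ ∈ τ? Yes; X ∈ τ? Yes.
Axiom (T2/T3): check pairwise unions and intersections of members of τ.
Counterexample for (T2): {g} ∪ {h} = {g, h} ∉ τ. Therefore τ is NOT a topology.


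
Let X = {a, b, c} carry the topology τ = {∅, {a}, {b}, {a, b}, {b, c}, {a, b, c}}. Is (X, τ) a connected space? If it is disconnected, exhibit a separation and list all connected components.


(X, τ) is disconnected; components = [{a}, {b, c}].

Find clopen sets (U ∈ τ with X ∖ U ∈ τ):
  U = ∅, X ∖ U = {a, b, c} — both open, so U is clopen.
  U = {a}, X ∖ U = {b, c} — both open, so U is clopen.
  U = {b, c}, X ∖ U = {a} — both open, so U is clopen.
  U = {a, b, c}, X ∖ U = ∅ — both open, so U is clopen.
Nontrivial clopen(s) exist: e.g. {b, c}. So (X, τ) is disconnected.
Compute connected components by grouping points that agree on all clopens:
  component: {a}
  component: {b, c}


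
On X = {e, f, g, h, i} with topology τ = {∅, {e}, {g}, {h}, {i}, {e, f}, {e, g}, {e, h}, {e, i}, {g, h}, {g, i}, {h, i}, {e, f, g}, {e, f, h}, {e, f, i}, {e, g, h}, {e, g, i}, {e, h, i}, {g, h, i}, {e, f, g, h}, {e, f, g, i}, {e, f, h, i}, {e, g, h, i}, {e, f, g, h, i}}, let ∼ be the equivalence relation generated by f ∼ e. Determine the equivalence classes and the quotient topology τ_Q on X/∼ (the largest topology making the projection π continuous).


X/∼ = {[e=f], [g], [h], [i]}; |τ_Q| = 16.

Equivalence classes: [e=f], [g], [h], [i].
Quotient map π: X → X/∼ sends e ↦ [e=f], f ↦ [e=f], g ↦ [g], h ↦ [h], i ↦ [i].
For each subset V ⊆ X/∼, compute π^{-1}(V) ⊆ X and check whether π^{-1}(V) ∈ τ. V is open in τ_Q iff π^{-1}(V) ∈ τ.
  V = {}: π^{-1}(V) = ∅ ∈ τ ✓.
  V = {[e=f]}: π^{-1}(V) = {e, f} ∈ τ ✓.
  V = {[g]}: π^{-1}(V) = {g} ∈ τ ✓.
  V = {[e=f], [g]}: π^{-1}(V) = {e, f, g} ∈ τ ✓.
  V = {[h]}: π^{-1}(V) = {h} ∈ τ ✓.
  V = {[e=f], [h]}: π^{-1}(V) = {e, f, h} ∈ τ ✓.
  V = {[g], [h]}: π^{-1}(V) = {g, h} ∈ τ ✓.
  V = {[e=f], [g], [h]}: π^{-1}(V) = {e, f, g, h} ∈ τ ✓.
  V = {[i]}: π^{-1}(V) = {i} ∈ τ ✓.
  V = {[e=f], [i]}: π^{-1}(V) = {e, f, i} ∈ τ ✓.
  V = {[g], [i]}: π^{-1}(V) = {g, i} ∈ τ ✓.
  V = {[e=f], [g], [i]}: π^{-1}(V) = {e, f, g, i} ∈ τ ✓.
  V = {[h], [i]}: π^{-1}(V) = {h, i} ∈ τ ✓.
  V = {[e=f], [h], [i]}: π^{-1}(V) = {e, f, h, i} ∈ τ ✓.
  V = {[g], [h], [i]}: π^{-1}(V) = {g, h, i} ∈ τ ✓.
  V = {[e=f], [g], [h], [i]}: π^{-1}(V) = {e, f, g, h, i} ∈ τ ✓.
Open sets in the quotient: τ_Q = {{}, {[e=f]}, {[g]}, {[e=f], [g]}, {[h]}, {[e=f], [h]}, {[g], [h]}, {[e=f], [g], [h]}, {[i]}, {[e=f], [i]}, {[g], [i]}, {[e=f], [g], [i]}, {[h], [i]}, {[e=f], [h], [i]}, {[g], [h], [i]}, {[e=f], [g], [h], [i]}} (16 elements).


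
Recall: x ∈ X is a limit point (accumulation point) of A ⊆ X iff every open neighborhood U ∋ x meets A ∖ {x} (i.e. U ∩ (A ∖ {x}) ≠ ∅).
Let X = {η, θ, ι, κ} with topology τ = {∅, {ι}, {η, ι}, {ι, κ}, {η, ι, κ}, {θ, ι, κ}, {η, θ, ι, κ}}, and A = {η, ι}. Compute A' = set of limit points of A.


A' = {η, θ, κ}

For each x ∈ X, list the open sets U ∈ τ with x ∈ U, then check whether U ∩ (A ∖ {x}) ≠ ∅ for every such U.
  x = η: opens ∋ x are {η, ι}, {η, ι, κ}, {η, θ, ι, κ}; each meets A ∖ {η}, so x IS a limit point.
  x = θ: opens ∋ x are {θ, ι, κ}, {η, θ, ι, κ}; each meets A ∖ {θ}, so x IS a limit point.
  x = ι: open {ι} ∋ x has {ι} ∩ (A ∖ {ι}) = ∅, so x is NOT a limit point.
  x = κ: opens ∋ x are {ι, κ}, {η, ι, κ}, {θ, ι, κ}, {η, θ, ι, κ}; each meets A ∖ {κ}, so x IS a limit point.
Collecting: A' = {η, θ, κ}.


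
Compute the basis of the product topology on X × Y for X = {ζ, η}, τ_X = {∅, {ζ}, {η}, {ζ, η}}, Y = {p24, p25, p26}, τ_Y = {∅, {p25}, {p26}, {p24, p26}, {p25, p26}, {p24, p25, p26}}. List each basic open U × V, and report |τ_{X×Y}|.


Basis B = {∅ × ∅, {ζ} × {p25}, {ζ} × {p26}, {η} × {p25}, {η} × {p26}, {ζ} × {p24, p26}, {ζ} × {p25, p26}, {ζ, η} × {p25}, {ζ, η} × {p26}, {η} × {p24, p26}, {η} × {p25, p26}, {ζ} × {p24, p25, p26}, {η} × {p24, p25, p26}, {ζ, η} × {p24, p26}, {ζ, η} × {p25, p26}, {ζ, η} × {p24, p25, p26}}; |τ_{X×Y}| = 36.

Enumerate products U × V with U ∈ τ_X, V ∈ τ_Y (deduplicated):
  ∅ × ∅ = {} (∅)
  {ζ} × {p25} = {(ζ,p25)}
  {ζ} × {p26} = {(ζ,p26)}
  {η} × {p25} = {(η,p25)}
  {η} × {p26} = {(η,p26)}
  {ζ} × {p24, p26} = {(ζ,p24), (ζ,p26)}
  {ζ} × {p25, p26} = {(ζ,p25), (ζ,p26)}
  {ζ, η} × {p25} = {(ζ,p25), (η,p25)}
  {ζ, η} × {p26} = {(ζ,p26), (η,p26)}
  {η} × {p24, p26} = {(η,p24), (η,p26)}
  {η} × {p25, p26} = {(η,p25), (η,p26)}
  {ζ} × {p24, p25, p26} = {(ζ,p24), (ζ,p25), (ζ,p26)}
  {η} × {p24, p25, p26} = {(η,p24), (η,p25), (η,p26)}
  {ζ, η} × {p24, p26} = {(ζ,p24), (ζ,p26), (η,p24), (η,p26)}
  {ζ, η} × {p25, p26} = {(ζ,p25), (ζ,p26), (η,p25), (η,p26)}
  {ζ, η} × {p24, p25, p26} = {(ζ,p24), (ζ,p25), (ζ,p26), (η,p24), (η,p25), (η,p26)}
These 16 distinct sets form the basis B.
Close under arbitrary unions to get τ_{X×Y}; counting gives |τ_{X×Y}| = 36.


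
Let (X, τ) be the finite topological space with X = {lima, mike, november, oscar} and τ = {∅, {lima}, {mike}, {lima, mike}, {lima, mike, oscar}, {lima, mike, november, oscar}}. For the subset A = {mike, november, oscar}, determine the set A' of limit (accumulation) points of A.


A' = {november, oscar}

For each x ∈ X, list the open sets U ∈ τ with x ∈ U, then check whether U ∩ (A ∖ {x}) ≠ ∅ for every such U.
  x = lima: open {lima} ∋ x has {lima} ∩ (A ∖ {lima}) = ∅, so x is NOT a limit point.
  x = mike: open {mike} ∋ x has {mike} ∩ (A ∖ {mike}) = ∅, so x is NOT a limit point.
  x = november: opens ∋ x are {lima, mike, november, oscar}; each meets A ∖ {november}, so x IS a limit point.
  x = oscar: opens ∋ x are {lima, mike, oscar}, {lima, mike, november, oscar}; each meets A ∖ {oscar}, so x IS a limit point.
Collecting: A' = {november, oscar}.


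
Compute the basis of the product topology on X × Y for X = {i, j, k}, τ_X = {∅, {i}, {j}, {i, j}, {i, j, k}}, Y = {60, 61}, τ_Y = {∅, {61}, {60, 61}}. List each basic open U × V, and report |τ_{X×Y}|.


Basis B = {∅ × ∅, {i} × {61}, {j} × {61}, {i} × {60, 61}, {i, j} × {61}, {j} × {60, 61}, {i, j, k} × {61}, {i, j} × {60, 61}, {i, j, k} × {60, 61}}; |τ_{X×Y}| = 14.

Enumerate products U × V with U ∈ τ_X, V ∈ τ_Y (deduplicated):
  ∅ × ∅ = {} (∅)
  {i} × {61} = {(i,61)}
  {j} × {61} = {(j,61)}
  {i} × {60, 61} = {(i,60), (i,61)}
  {i, j} × {61} = {(i,61), (j,61)}
  {j} × {60, 61} = {(j,60), (j,61)}
  {i, j, k} × {61} = {(i,61), (j,61), (k,61)}
  {i, j} × {60, 61} = {(i,60), (i,61), (j,60), (j,61)}
  {i, j, k} × {60, 61} = {(i,60), (i,61), (j,60), (j,61), (k,60), (k,61)}
These 9 distinct sets form the basis B.
Close under arbitrary unions to get τ_{X×Y}; counting gives |τ_{X×Y}| = 14.


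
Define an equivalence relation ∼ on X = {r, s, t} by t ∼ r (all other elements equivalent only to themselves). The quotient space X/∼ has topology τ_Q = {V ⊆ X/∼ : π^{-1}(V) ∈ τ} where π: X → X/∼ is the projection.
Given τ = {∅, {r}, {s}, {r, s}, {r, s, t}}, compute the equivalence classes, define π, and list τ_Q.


X/∼ = {[r=t], [s]}; |τ_Q| = 3.

Equivalence classes: [r=t], [s].
Quotient map π: X → X/∼ sends r ↦ [r=t], s ↦ [s], t ↦ [r=t].
For each subset V ⊆ X/∼, compute π^{-1}(V) ⊆ X and check whether π^{-1}(V) ∈ τ. V is open in τ_Q iff π^{-1}(V) ∈ τ.
  V = {}: π^{-1}(V) = ∅ ∈ τ ✓.
  V = {[r=t]}: π^{-1}(V) = {r, t} ∉ τ ✗.
  V = {[s]}: π^{-1}(V) = {s} ∈ τ ✓.
  V = {[r=t], [s]}: π^{-1}(V) = {r, s, t} ∈ τ ✓.
Open sets in the quotient: τ_Q = {{}, {[s]}, {[r=t], [s]}} (3 elements).


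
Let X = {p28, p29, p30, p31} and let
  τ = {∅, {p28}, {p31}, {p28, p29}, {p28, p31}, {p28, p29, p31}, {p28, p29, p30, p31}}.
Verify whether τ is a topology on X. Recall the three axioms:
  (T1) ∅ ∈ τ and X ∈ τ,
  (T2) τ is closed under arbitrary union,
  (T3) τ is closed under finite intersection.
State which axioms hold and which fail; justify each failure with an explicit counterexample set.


τ IS a topology on X.

Axiom (T1): ∅ ∈ τ? Yes; X ∈ τ? Yes.
Axiom (T2/T3): check pairwise unions and intersections of members of τ.
All pairwise intersections and unions checked — each lies in τ. Therefore τ satisfies (T1), (T2), (T3): it IS a topology on X.


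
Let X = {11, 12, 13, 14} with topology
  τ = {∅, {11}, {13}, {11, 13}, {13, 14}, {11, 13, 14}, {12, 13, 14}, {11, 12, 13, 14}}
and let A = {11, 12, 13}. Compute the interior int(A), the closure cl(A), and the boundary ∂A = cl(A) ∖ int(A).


int(A) = {11, 13}, cl(A) = {11, 12, 13, 14}, ∂A = {12, 14}.

Closed sets in (X, τ) are complements of opens:
  closed(X, τ) = {∅, {11}, {12}, {11, 12}, {12, 14}, {11, 12, 14}, {12, 13, 14}, {11, 12, 13, 14}}.
int(A) = ⋃ {U ∈ τ : U ⊆ A}. Opens contained in A: ∅, {11}, {13}, {11, 13}.
Taking the union of these: int(A) = {11, 13}.
cl(A) = ⋂ {C closed : A ⊆ C}. Closed sets containing A: {11, 12, 13, 14}.
Intersecting these: cl(A) = {11, 12, 13, 14}.
∂A = cl(A) ∖ int(A) = {11, 12, 13, 14} ∖ {11, 13} = {12, 14}.


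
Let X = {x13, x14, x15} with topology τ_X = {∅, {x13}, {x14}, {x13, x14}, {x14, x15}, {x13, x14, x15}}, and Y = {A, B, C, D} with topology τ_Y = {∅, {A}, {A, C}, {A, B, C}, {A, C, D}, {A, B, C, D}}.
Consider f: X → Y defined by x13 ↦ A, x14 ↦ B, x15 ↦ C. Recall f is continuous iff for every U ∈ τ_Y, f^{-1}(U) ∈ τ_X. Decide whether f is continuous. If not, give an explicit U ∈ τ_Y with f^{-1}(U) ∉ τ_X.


f is NOT continuous.

Compute f^{-1}(U) for each U ∈ τ_Y:
  U = ∅: f^{-1}(U) = ∅ ∈ τ_X ✓.
  U = {A}: f^{-1}(U) = {x13} ∈ τ_X ✓.
  U = {A, C}: f^{-1}(U) = {x13, x15} ∉ τ_X ✗.
  U = {A, B, C}: f^{-1}(U) = {x13, x14, x15} ∈ τ_X ✓.
  U = {A, C, D}: f^{-1}(U) = {x13, x15} ∉ τ_X ✗.
  U = {A, B, C, D}: f^{-1}(U) = {x13, x14, x15} ∈ τ_X ✓.
Found U = {A, C} with f^{-1}(U) = {x13, x15} not in τ_X. Therefore f is NOT continuous.


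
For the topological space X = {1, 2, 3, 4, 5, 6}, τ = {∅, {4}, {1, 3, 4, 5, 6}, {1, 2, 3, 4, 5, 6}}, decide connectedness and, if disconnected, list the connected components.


(X, τ) is connected.

Find clopen sets (U ∈ τ with X ∖ U ∈ τ):
  U = ∅, X ∖ U = {1, 2, 3, 4, 5, 6} — both open, so U is clopen.
  U = {1, 2, 3, 4, 5, 6}, X ∖ U = ∅ — both open, so U is clopen.
Only trivial clopens (∅ and X) exist, so (X, τ) is connected.
Compute connected components by grouping points that agree on all clopens:
  component: {1, 2, 3, 4, 5, 6}


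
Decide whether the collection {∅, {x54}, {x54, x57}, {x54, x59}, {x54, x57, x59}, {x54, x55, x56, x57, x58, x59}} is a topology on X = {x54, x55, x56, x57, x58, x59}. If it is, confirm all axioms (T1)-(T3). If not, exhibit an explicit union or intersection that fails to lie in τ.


τ IS a topology on X.

Axiom (T1): ∅ ∈ τ? Yes; X ∈ τ? Yes.
Axiom (T2/T3): check pairwise unions and intersections of members of τ.
All pairwise intersections and unions checked — each lies in τ. Therefore τ satisfies (T1), (T2), (T3): it IS a topology on X.


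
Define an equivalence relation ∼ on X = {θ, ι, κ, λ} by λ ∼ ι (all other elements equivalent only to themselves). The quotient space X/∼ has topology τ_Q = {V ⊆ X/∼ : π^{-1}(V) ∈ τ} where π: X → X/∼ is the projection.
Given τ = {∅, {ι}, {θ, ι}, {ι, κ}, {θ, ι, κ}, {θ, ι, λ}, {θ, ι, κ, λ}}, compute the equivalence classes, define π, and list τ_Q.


X/∼ = {[θ], [ι=λ], [κ]}; |τ_Q| = 3.

Equivalence classes: [θ], [ι=λ], [κ].
Quotient map π: X → X/∼ sends θ ↦ [θ], ι ↦ [ι=λ], κ ↦ [κ], λ ↦ [ι=λ].
For each subset V ⊆ X/∼, compute π^{-1}(V) ⊆ X and check whether π^{-1}(V) ∈ τ. V is open in τ_Q iff π^{-1}(V) ∈ τ.
  V = {}: π^{-1}(V) = ∅ ∈ τ ✓.
  V = {[θ]}: π^{-1}(V) = {θ} ∉ τ ✗.
  V = {[ι=λ]}: π^{-1}(V) = {ι, λ} ∉ τ ✗.
  V = {[θ], [ι=λ]}: π^{-1}(V) = {θ, ι, λ} ∈ τ ✓.
  V = {[κ]}: π^{-1}(V) = {κ} ∉ τ ✗.
  V = {[θ], [κ]}: π^{-1}(V) = {θ, κ} ∉ τ ✗.
  V = {[ι=λ], [κ]}: π^{-1}(V) = {ι, κ, λ} ∉ τ ✗.
  V = {[θ], [ι=λ], [κ]}: π^{-1}(V) = {θ, ι, κ, λ} ∈ τ ✓.
Open sets in the quotient: τ_Q = {{}, {[θ], [ι=λ]}, {[θ], [ι=λ], [κ]}} (3 elements).


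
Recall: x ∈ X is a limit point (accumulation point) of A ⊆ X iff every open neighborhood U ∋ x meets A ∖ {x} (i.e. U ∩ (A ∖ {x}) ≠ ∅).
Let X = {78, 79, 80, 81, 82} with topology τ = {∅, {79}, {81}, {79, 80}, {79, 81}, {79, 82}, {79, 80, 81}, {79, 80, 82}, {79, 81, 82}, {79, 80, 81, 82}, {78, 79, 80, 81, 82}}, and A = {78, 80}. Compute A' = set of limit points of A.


A' = {78}

For each x ∈ X, list the open sets U ∈ τ with x ∈ U, then check whether U ∩ (A ∖ {x}) ≠ ∅ for every such U.
  x = 78: opens ∋ x are {78, 79, 80, 81, 82}; each meets A ∖ {78}, so x IS a limit point.
  x = 79: open {79} ∋ x has {79} ∩ (A ∖ {79}) = ∅, so x is NOT a limit point.
  x = 80: open {79, 80} ∋ x has {79, 80} ∩ (A ∖ {80}) = ∅, so x is NOT a limit point.
  x = 81: open {81} ∋ x has {81} ∩ (A ∖ {81}) = ∅, so x is NOT a limit point.
  x = 82: open {79, 82} ∋ x has {79, 82} ∩ (A ∖ {82}) = ∅, so x is NOT a limit point.
Collecting: A' = {78}.


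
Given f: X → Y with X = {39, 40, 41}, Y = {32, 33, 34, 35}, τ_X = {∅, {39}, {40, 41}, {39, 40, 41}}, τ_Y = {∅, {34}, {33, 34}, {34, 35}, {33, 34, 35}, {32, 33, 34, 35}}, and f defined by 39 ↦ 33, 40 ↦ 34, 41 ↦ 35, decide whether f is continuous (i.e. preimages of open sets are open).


f is NOT continuous.

Compute f^{-1}(U) for each U ∈ τ_Y:
  U = ∅: f^{-1}(U) = ∅ ∈ τ_X ✓.
  U = {34}: f^{-1}(U) = {40} ∉ τ_X ✗.
  U = {33, 34}: f^{-1}(U) = {39, 40} ∉ τ_X ✗.
  U = {34, 35}: f^{-1}(U) = {40, 41} ∈ τ_X ✓.
  U = {33, 34, 35}: f^{-1}(U) = {39, 40, 41} ∈ τ_X ✓.
  U = {32, 33, 34, 35}: f^{-1}(U) = {39, 40, 41} ∈ τ_X ✓.
Found U = {34} with f^{-1}(U) = {40} not in τ_X. Therefore f is NOT continuous.


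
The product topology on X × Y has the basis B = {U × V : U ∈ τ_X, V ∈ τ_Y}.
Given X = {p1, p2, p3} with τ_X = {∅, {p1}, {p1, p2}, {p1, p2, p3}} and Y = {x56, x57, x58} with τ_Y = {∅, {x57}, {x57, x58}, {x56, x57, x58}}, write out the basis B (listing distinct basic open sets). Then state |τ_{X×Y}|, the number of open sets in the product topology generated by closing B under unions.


Basis B = {∅ × ∅, {p1} × {x57}, {p1} × {x57, x58}, {p1, p2} × {x57}, {p1} × {x56, x57, x58}, {p1, p2, p3} × {x57}, {p1, p2} × {x57, x58}, {p1, p2} × {x56, x57, x58}, {p1, p2, p3} × {x57, x58}, {p1, p2, p3} × {x56, x57, x58}}; |τ_{X×Y}| = 20.

Enumerate products U × V with U ∈ τ_X, V ∈ τ_Y (deduplicated):
  ∅ × ∅ = {} (∅)
  {p1} × {x57} = {(p1,x57)}
  {p1} × {x57, x58} = {(p1,x57), (p1,x58)}
  {p1, p2} × {x57} = {(p1,x57), (p2,x57)}
  {p1} × {x56, x57, x58} = {(p1,x56), (p1,x57), (p1,x58)}
  {p1, p2, p3} × {x57} = {(p1,x57), (p2,x57), (p3,x57)}
  {p1, p2} × {x57, x58} = {(p1,x57), (p1,x58), (p2,x57), (p2,x58)}
  {p1, p2} × {x56, x57, x58} = {(p1,x56), (p1,x57), (p1,x58), (p2,x56), (p2,x57), (p2,x58)}
  {p1, p2, p3} × {x57, x58} = {(p1,x57), (p1,x58), (p2,x57), (p2,x58), (p3,x57), (p3,x58)}
  {p1, p2, p3} × {x56, x57, x58} = {(p1,x56), (p1,x57), (p1,x58), (p2,x56), (p2,x57), (p2,x58), (p3,x56), (p3,x57), (p3,x58)}
These 10 distinct sets form the basis B.
Close under arbitrary unions to get τ_{X×Y}; counting gives |τ_{X×Y}| = 20.


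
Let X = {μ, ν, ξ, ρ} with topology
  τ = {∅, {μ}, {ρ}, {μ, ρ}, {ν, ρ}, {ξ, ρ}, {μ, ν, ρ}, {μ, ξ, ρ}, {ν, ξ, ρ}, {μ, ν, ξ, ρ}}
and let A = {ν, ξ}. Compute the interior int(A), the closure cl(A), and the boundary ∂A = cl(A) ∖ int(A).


int(A) = ∅, cl(A) = {ν, ξ}, ∂A = {ν, ξ}.

Closed sets in (X, τ) are complements of opens:
  closed(X, τ) = {∅, {μ}, {ν}, {ξ}, {μ, ν}, {μ, ξ}, {ν, ξ}, {μ, ν, ξ}, {ν, ξ, ρ}, {μ, ν, ξ, ρ}}.
int(A) = ⋃ {U ∈ τ : U ⊆ A}. Opens contained in A: ∅.
Taking the union of these: int(A) = ∅.
cl(A) = ⋂ {C closed : A ⊆ C}. Closed sets containing A: {ν, ξ}, {μ, ν, ξ}, {ν, ξ, ρ}, {μ, ν, ξ, ρ}.
Intersecting these: cl(A) = {ν, ξ}.
∂A = cl(A) ∖ int(A) = {ν, ξ} ∖ ∅ = {ν, ξ}.


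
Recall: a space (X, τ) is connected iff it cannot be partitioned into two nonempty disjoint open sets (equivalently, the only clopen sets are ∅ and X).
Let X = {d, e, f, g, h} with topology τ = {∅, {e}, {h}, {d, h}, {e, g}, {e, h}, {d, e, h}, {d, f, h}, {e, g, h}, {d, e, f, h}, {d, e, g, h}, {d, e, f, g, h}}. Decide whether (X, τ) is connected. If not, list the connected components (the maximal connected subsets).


(X, τ) is disconnected; components = [{e, g}, {d, f, h}].

Find clopen sets (U ∈ τ with X ∖ U ∈ τ):
  U = ∅, X ∖ U = {d, e, f, g, h} — both open, so U is clopen.
  U = {e, g}, X ∖ U = {d, f, h} — both open, so U is clopen.
  U = {d, f, h}, X ∖ U = {e, g} — both open, so U is clopen.
  U = {d, e, f, g, h}, X ∖ U = ∅ — both open, so U is clopen.
Nontrivial clopen(s) exist: e.g. {d, f, h}. So (X, τ) is disconnected.
Compute connected components by grouping points that agree on all clopens:
  component: {e, g}
  component: {d, f, h}


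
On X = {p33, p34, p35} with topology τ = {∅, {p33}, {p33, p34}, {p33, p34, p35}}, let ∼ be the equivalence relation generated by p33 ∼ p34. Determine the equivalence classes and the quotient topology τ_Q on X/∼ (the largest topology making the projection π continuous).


X/∼ = {[p33=p34], [p35]}; |τ_Q| = 3.

Equivalence classes: [p33=p34], [p35].
Quotient map π: X → X/∼ sends p33 ↦ [p33=p34], p34 ↦ [p33=p34], p35 ↦ [p35].
For each subset V ⊆ X/∼, compute π^{-1}(V) ⊆ X and check whether π^{-1}(V) ∈ τ. V is open in τ_Q iff π^{-1}(V) ∈ τ.
  V = {}: π^{-1}(V) = ∅ ∈ τ ✓.
  V = {[p33=p34]}: π^{-1}(V) = {p33, p34} ∈ τ ✓.
  V = {[p35]}: π^{-1}(V) = {p35} ∉ τ ✗.
  V = {[p33=p34], [p35]}: π^{-1}(V) = {p33, p34, p35} ∈ τ ✓.
Open sets in the quotient: τ_Q = {{}, {[p33=p34]}, {[p33=p34], [p35]}} (3 elements).


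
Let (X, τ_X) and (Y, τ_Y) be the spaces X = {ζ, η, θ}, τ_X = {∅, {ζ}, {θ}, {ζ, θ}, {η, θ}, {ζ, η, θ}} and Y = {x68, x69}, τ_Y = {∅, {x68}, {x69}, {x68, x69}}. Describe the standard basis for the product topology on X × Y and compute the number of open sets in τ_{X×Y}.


Basis B = {∅ × ∅, {ζ} × {x68}, {ζ} × {x69}, {θ} × {x68}, {θ} × {x69}, {ζ} × {x68, x69}, {ζ, θ} × {x68}, {ζ, θ} × {x69}, {η, θ} × {x68}, {η, θ} × {x69}, {θ} × {x68, x69}, {ζ, η, θ} × {x68}, {ζ, η, θ} × {x69}, {ζ, θ} × {x68, x69}, {η, θ} × {x68, x69}, {ζ, η, θ} × {x68, x69}}; |τ_{X×Y}| = 36.

Enumerate products U × V with U ∈ τ_X, V ∈ τ_Y (deduplicated):
  ∅ × ∅ = {} (∅)
  {ζ} × {x68} = {(ζ,x68)}
  {ζ} × {x69} = {(ζ,x69)}
  {θ} × {x68} = {(θ,x68)}
  {θ} × {x69} = {(θ,x69)}
  {ζ} × {x68, x69} = {(ζ,x68), (ζ,x69)}
  {ζ, θ} × {x68} = {(ζ,x68), (θ,x68)}
  {ζ, θ} × {x69} = {(ζ,x69), (θ,x69)}
  {η, θ} × {x68} = {(η,x68), (θ,x68)}
  {η, θ} × {x69} = {(η,x69), (θ,x69)}
  {θ} × {x68, x69} = {(θ,x68), (θ,x69)}
  {ζ, η, θ} × {x68} = {(ζ,x68), (η,x68), (θ,x68)}
  {ζ, η, θ} × {x69} = {(ζ,x69), (η,x69), (θ,x69)}
  {ζ, θ} × {x68, x69} = {(ζ,x68), (ζ,x69), (θ,x68), (θ,x69)}
  {η, θ} × {x68, x69} = {(η,x68), (η,x69), (θ,x68), (θ,x69)}
  {ζ, η, θ} × {x68, x69} = {(ζ,x68), (ζ,x69), (η,x68), (η,x69), (θ,x68), (θ,x69)}
These 16 distinct sets form the basis B.
Close under arbitrary unions to get τ_{X×Y}; counting gives |τ_{X×Y}| = 36.
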